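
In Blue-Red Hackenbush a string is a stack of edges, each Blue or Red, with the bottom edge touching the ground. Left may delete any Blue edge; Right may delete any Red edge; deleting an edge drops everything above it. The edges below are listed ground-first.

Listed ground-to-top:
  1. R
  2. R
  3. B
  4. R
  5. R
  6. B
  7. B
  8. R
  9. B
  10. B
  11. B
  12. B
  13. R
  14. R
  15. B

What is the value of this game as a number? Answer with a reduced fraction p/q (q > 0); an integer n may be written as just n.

Build val(s[:k]) for k = 1..15, string s = R R B R R B B R B B B B R R B.
edge 1 of 15 (R): { · | 0 } -> -1
edge 2 of 15 (R): { · | -1; 0 } -> -2
edge 3 of 15 (B): { -2 | -1; 0 } -> -3/2
edge 4 of 15 (R): { -2 | -3/2; -1; 0 } -> -7/4
edge 5 of 15 (R): { -2 | -7/4; -3/2; -1; 0 } -> -15/8
edge 6 of 15 (B): { -2; -15/8 | -7/4; -3/2; -1; 0 } -> -29/16
edge 7 of 15 (B): { -2; -15/8; -29/16 | -7/4; -3/2; -1; 0 } -> -57/32
edge 8 of 15 (R): { -2; -15/8; -29/16 | -57/32; -7/4; -3/2; -1; 0 } -> -115/64
edge 9 of 15 (B): { -2; -15/8; -29/16; -115/64 | -57/32; -7/4; -3/2; -1; 0 } -> -229/128
edge 10 of 15 (B): { -2; -15/8; -29/16; -115/64; -229/128 | -57/32; -7/4; -3/2; -1; 0 } -> -457/256
edge 11 of 15 (B): { -2; -15/8; -29/16; -115/64; -229/128; -457/256 | -57/32; -7/4; -3/2; -1; 0 } -> -913/512
edge 12 of 15 (B): { -2; -15/8; -29/16; -115/64; -229/128; -457/256; -913/512 | -57/32; -7/4; -3/2; -1; 0 } -> -1825/1024
edge 13 of 15 (R): { -2; -15/8; -29/16; -115/64; -229/128; -457/256; -913/512 | -1825/1024; -57/32; -7/4; -3/2; -1; 0 } -> -3651/2048
edge 14 of 15 (R): { -2; -15/8; -29/16; -115/64; -229/128; -457/256; -913/512 | -3651/2048; -1825/1024; -57/32; -7/4; -3/2; -1; 0 } -> -7303/4096
edge 15 of 15 (B): { -2; -15/8; -29/16; -115/64; -229/128; -457/256; -913/512; -7303/4096 | -3651/2048; -1825/1024; -57/32; -7/4; -3/2; -1; 0 } -> -14605/8192

-14605/8192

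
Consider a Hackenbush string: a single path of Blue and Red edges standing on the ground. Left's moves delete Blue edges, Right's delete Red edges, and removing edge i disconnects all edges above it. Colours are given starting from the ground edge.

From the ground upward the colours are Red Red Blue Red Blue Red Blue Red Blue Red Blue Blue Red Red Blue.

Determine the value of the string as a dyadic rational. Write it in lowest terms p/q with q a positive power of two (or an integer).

-13645/8192

step 1: add Red to get R; options L={ ∅ } R={ 0 } gives -1
step 2: add Red to get RR; options L={ ∅ } R={ -1 0 } gives -2
step 3: add Blue to get RRB; options L={ -2 } R={ -1 0 } gives -3/2
step 4: add Red to get RRBR; options L={ -2 } R={ -3/2 -1 0 } gives -7/4
step 5: add Blue to get RRBRB; options L={ -2 -7/4 } R={ -3/2 -1 0 } gives -13/8
step 6: add Red to get RRBRBR; options L={ -2 -7/4 } R={ -13/8 -3/2 -1 0 } gives -27/16
step 7: add Blue to get RRBRBRB; options L={ -2 -7/4 -27/16 } R={ -13/8 -3/2 -1 0 } gives -53/32
step 8: add Red to get RRBRBRBR; options L={ -2 -7/4 -27/16 } R={ -53/32 -13/8 -3/2 -1 0 } gives -107/64
step 9: add Blue to get RRBRBRBRB; options L={ -2 -7/4 -27/16 -107/64 } R={ -53/32 -13/8 -3/2 -1 0 } gives -213/128
step 10: add Red to get RRBRBRBRBR; options L={ -2 -7/4 -27/16 -107/64 } R={ -213/128 -53/32 -13/8 -3/2 -1 0 } gives -427/256
step 11: add Blue to get RRBRBRBRBRB; options L={ -2 -7/4 -27/16 -107/64 -427/256 } R={ -213/128 -53/32 -13/8 -3/2 -1 0 } gives -853/512
step 12: add Blue to get RRBRBRBRBRBB; options L={ -2 -7/4 -27/16 -107/64 -427/256 -853/512 } R={ -213/128 -53/32 -13/8 -3/2 -1 0 } gives -1705/1024
step 13: add Red to get RRBRBRBRBRBBR; options L={ -2 -7/4 -27/16 -107/64 -427/256 -853/512 } R={ -1705/1024 -213/128 -53/32 -13/8 -3/2 -1 0 } gives -3411/2048
step 14: add Red to get RRBRBRBRBRBBRR; options L={ -2 -7/4 -27/16 -107/64 -427/256 -853/512 } R={ -3411/2048 -1705/1024 -213/128 -53/32 -13/8 -3/2 -1 0 } gives -6823/4096
step 15: add Blue to get RRBRBRBRBRBBRRB; options L={ -2 -7/4 -27/16 -107/64 -427/256 -853/512 -6823/4096 } R={ -3411/2048 -1705/1024 -213/128 -53/32 -13/8 -3/2 -1 0 } gives -13645/8192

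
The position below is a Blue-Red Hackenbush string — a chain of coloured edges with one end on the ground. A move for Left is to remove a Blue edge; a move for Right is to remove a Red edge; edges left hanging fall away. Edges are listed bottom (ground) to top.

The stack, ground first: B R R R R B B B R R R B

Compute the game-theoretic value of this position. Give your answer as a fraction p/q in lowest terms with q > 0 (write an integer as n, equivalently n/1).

1 of 12 · B · max L 0 · min R +∞ — 1
2 of 12 · BR · max L 0 · min R 1 — 1/2
3 of 12 · BRR · max L 0 · min R 1/2 — 1/4
4 of 12 · BRRR · max L 0 · min R 1/4 — 1/8
5 of 12 · BRRRR · max L 0 · min R 1/8 — 1/16
6 of 12 · BRRRRB · max L 1/16 · min R 1/8 — 3/32
7 of 12 · BRRRRBB · max L 3/32 · min R 1/8 — 7/64
8 of 12 · BRRRRBBB · max L 7/64 · min R 1/8 — 15/128
9 of 12 · BRRRRBBBR · max L 7/64 · min R 15/128 — 29/256
10 of 12 · BRRRRBBBRR · max L 7/64 · min R 29/256 — 57/512
11 of 12 · BRRRRBBBRRR · max L 7/64 · min R 57/512 — 113/1024
12 of 12 · BRRRRBBBRRRB · max L 113/1024 · min R 57/512 — 227/2048

227/2048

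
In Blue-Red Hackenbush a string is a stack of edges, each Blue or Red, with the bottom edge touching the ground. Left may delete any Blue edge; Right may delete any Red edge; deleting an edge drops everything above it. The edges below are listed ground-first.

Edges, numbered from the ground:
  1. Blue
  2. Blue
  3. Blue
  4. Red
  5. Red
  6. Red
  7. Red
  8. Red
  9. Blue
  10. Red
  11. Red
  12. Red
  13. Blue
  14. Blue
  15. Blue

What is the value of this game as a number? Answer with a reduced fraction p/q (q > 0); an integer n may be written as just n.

step 1: add Blue to get B; options L={ 0 } R={  } → 1
step 2: add Blue to get BB; options L={ 0, 1 } R={  } → 2
step 3: add Blue to get BBB; options L={ 0, 1, 2 } R={  } → 3
step 4: add Red to get BBBR; options L={ 0, 1, 2 } R={ 3 } → 5/2
step 5: add Red to get BBBRR; options L={ 0, 1, 2 } R={ 5/2, 3 } → 9/4
step 6: add Red to get BBBRRR; options L={ 0, 1, 2 } R={ 9/4, 5/2, 3 } → 17/8
step 7: add Red to get BBBRRRR; options L={ 0, 1, 2 } R={ 17/8, 9/4, 5/2, 3 } → 33/16
step 8: add Red to get BBBRRRRR; options L={ 0, 1, 2 } R={ 33/16, 17/8, 9/4, 5/2, 3 } → 65/32
step 9: add Blue to get BBBRRRRRB; options L={ 0, 1, 2, 65/32 } R={ 33/16, 17/8, 9/4, 5/2, 3 } → 131/64
step 10: add Red to get BBBRRRRRBR; options L={ 0, 1, 2, 65/32 } R={ 131/64, 33/16, 17/8, 9/4, 5/2, 3 } → 261/128
step 11: add Red to get BBBRRRRRBRR; options L={ 0, 1, 2, 65/32 } R={ 261/128, 131/64, 33/16, 17/8, 9/4, 5/2, 3 } → 521/256
step 12: add Red to get BBBRRRRRBRRR; options L={ 0, 1, 2, 65/32 } R={ 521/256, 261/128, 131/64, 33/16, 17/8, 9/4, 5/2, 3 } → 1041/512
step 13: add Blue to get BBBRRRRRBRRRB; options L={ 0, 1, 2, 65/32, 1041/512 } R={ 521/256, 261/128, 131/64, 33/16, 17/8, 9/4, 5/2, 3 } → 2083/1024
step 14: add Blue to get BBBRRRRRBRRRBB; options L={ 0, 1, 2, 65/32, 1041/512, 2083/1024 } R={ 521/256, 261/128, 131/64, 33/16, 17/8, 9/4, 5/2, 3 } → 4167/2048
step 15: add Blue to get BBBRRRRRBRRRBBB; options L={ 0, 1, 2, 65/32, 1041/512, 2083/1024, 4167/2048 } R={ 521/256, 261/128, 131/64, 33/16, 17/8, 9/4, 5/2, 3 } → 8335/4096

8335/4096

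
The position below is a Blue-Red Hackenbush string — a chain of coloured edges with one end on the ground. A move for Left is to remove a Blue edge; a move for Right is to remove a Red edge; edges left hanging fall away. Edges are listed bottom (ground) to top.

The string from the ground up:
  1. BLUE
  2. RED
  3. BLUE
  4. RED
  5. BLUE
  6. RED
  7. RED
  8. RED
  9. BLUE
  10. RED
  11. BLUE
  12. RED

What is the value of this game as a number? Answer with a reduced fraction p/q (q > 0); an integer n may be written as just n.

1301/2048

B: Left { 0 }, Right { — } = simplest 1
BR: Left { 0 }, Right { 1 } = simplest 1/2
BRB: Left { 0,1/2 }, Right { 1 } = simplest 3/4
BRBR: Left { 0,1/2 }, Right { 3/4,1 } = simplest 5/8
BRBRB: Left { 0,1/2,5/8 }, Right { 3/4,1 } = simplest 11/16
BRBRBR: Left { 0,1/2,5/8 }, Right { 11/16,3/4,1 } = simplest 21/32
BRBRBRR: Left { 0,1/2,5/8 }, Right { 21/32,11/16,3/4,1 } = simplest 41/64
BRBRBRRR: Left { 0,1/2,5/8 }, Right { 41/64,21/32,11/16,3/4,1 } = simplest 81/128
BRBRBRRRB: Left { 0,1/2,5/8,81/128 }, Right { 41/64,21/32,11/16,3/4,1 } = simplest 163/256
BRBRBRRRBR: Left { 0,1/2,5/8,81/128 }, Right { 163/256,41/64,21/32,11/16,3/4,1 } = simplest 325/512
BRBRBRRRBRB: Left { 0,1/2,5/8,81/128,325/512 }, Right { 163/256,41/64,21/32,11/16,3/4,1 } = simplest 651/1024
BRBRBRRRBRBR: Left { 0,1/2,5/8,81/128,325/512 }, Right { 651/1024,163/256,41/64,21/32,11/16,3/4,1 } = simplest 1301/2048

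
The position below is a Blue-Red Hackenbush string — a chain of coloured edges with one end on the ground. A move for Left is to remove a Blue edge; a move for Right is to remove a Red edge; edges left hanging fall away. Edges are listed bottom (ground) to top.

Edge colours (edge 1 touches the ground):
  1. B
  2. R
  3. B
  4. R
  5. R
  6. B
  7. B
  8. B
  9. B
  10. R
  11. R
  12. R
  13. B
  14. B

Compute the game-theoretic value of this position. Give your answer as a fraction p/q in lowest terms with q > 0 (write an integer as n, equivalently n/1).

5063/8192

Recurse on prefixes of the 14-edge string B R B R R B B B B R R R B B:
1 of 14 · B · max L 0 · min R +∞ = 1
2 of 14 · BR · max L 0 · min R 1 = 1/2
3 of 14 · BRB · max L 1/2 · min R 1 = 3/4
4 of 14 · BRBR · max L 1/2 · min R 3/4 = 5/8
5 of 14 · BRBRR · max L 1/2 · min R 5/8 = 9/16
6 of 14 · BRBRRB · max L 9/16 · min R 5/8 = 19/32
7 of 14 · BRBRRBB · max L 19/32 · min R 5/8 = 39/64
8 of 14 · BRBRRBBB · max L 39/64 · min R 5/8 = 79/128
9 of 14 · BRBRRBBBB · max L 79/128 · min R 5/8 = 159/256
10 of 14 · BRBRRBBBBR · max L 79/128 · min R 159/256 = 317/512
11 of 14 · BRBRRBBBBRR · max L 79/128 · min R 317/512 = 633/1024
12 of 14 · BRBRRBBBBRRR · max L 79/128 · min R 633/1024 = 1265/2048
13 of 14 · BRBRRBBBBRRRB · max L 1265/2048 · min R 633/1024 = 2531/4096
14 of 14 · BRBRRBBBBRRRBB · max L 2531/4096 · min R 633/1024 = 5063/8192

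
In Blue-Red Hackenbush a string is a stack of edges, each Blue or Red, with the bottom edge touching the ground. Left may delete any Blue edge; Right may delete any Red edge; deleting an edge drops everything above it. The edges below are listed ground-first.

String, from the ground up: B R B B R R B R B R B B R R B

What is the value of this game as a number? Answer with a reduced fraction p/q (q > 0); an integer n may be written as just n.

12979/16384

Recurse on prefixes of the 15-edge string B R B B R R B R B R B B R R B:
g_1 [B]  L=[0]  R=[(no moves)]  → 1
g_2 [BR]  L=[0]  R=[1]  → 1/2
g_3 [BRB]  L=[0, 1/2]  R=[1]  → 3/4
g_4 [BRBB]  L=[0, 1/2, 3/4]  R=[1]  → 7/8
g_5 [BRBBR]  L=[0, 1/2, 3/4]  R=[7/8, 1]  → 13/16
g_6 [BRBBRR]  L=[0, 1/2, 3/4]  R=[13/16, 7/8, 1]  → 25/32
g_7 [BRBBRRB]  L=[0, 1/2, 3/4, 25/32]  R=[13/16, 7/8, 1]  → 51/64
g_8 [BRBBRRBR]  L=[0, 1/2, 3/4, 25/32]  R=[51/64, 13/16, 7/8, 1]  → 101/128
g_9 [BRBBRRBRB]  L=[0, 1/2, 3/4, 25/32, 101/128]  R=[51/64, 13/16, 7/8, 1]  → 203/256
g_10 [BRBBRRBRBR]  L=[0, 1/2, 3/4, 25/32, 101/128]  R=[203/256, 51/64, 13/16, 7/8, 1]  → 405/512
g_11 [BRBBRRBRBRB]  L=[0, 1/2, 3/4, 25/32, 101/128, 405/512]  R=[203/256, 51/64, 13/16, 7/8, 1]  → 811/1024
g_12 [BRBBRRBRBRBB]  L=[0, 1/2, 3/4, 25/32, 101/128, 405/512, 811/1024]  R=[203/256, 51/64, 13/16, 7/8, 1]  → 1623/2048
g_13 [BRBBRRBRBRBBR]  L=[0, 1/2, 3/4, 25/32, 101/128, 405/512, 811/1024]  R=[1623/2048, 203/256, 51/64, 13/16, 7/8, 1]  → 3245/4096
g_14 [BRBBRRBRBRBBRR]  L=[0, 1/2, 3/4, 25/32, 101/128, 405/512, 811/1024]  R=[3245/4096, 1623/2048, 203/256, 51/64, 13/16, 7/8, 1]  → 6489/8192
g_15 [BRBBRRBRBRBBRRB]  L=[0, 1/2, 3/4, 25/32, 101/128, 405/512, 811/1024, 6489/8192]  R=[3245/4096, 1623/2048, 203/256, 51/64, 13/16, 7/8, 1]  → 12979/16384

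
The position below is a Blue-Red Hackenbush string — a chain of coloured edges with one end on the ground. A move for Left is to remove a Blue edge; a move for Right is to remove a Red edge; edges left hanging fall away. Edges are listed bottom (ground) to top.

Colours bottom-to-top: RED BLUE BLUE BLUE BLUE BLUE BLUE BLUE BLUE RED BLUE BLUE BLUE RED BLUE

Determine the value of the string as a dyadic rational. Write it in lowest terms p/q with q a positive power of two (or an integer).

-69/16384

1 of 15 · R · max L −∞ · min R 0 -> -1
2 of 15 · RB · max L -1 · min R 0 -> -1/2
3 of 15 · RBB · max L -1/2 · min R 0 -> -1/4
4 of 15 · RBBB · max L -1/4 · min R 0 -> -1/8
5 of 15 · RBBBB · max L -1/8 · min R 0 -> -1/16
6 of 15 · RBBBBB · max L -1/16 · min R 0 -> -1/32
7 of 15 · RBBBBBB · max L -1/32 · min R 0 -> -1/64
8 of 15 · RBBBBBBB · max L -1/64 · min R 0 -> -1/128
9 of 15 · RBBBBBBBB · max L -1/128 · min R 0 -> -1/256
10 of 15 · RBBBBBBBBR · max L -1/128 · min R -1/256 -> -3/512
11 of 15 · RBBBBBBBBRB · max L -3/512 · min R -1/256 -> -5/1024
12 of 15 · RBBBBBBBBRBB · max L -5/1024 · min R -1/256 -> -9/2048
13 of 15 · RBBBBBBBBRBBB · max L -9/2048 · min R -1/256 -> -17/4096
14 of 15 · RBBBBBBBBRBBBR · max L -9/2048 · min R -17/4096 -> -35/8192
15 of 15 · RBBBBBBBBRBBBRB · max L -35/8192 · min R -17/4096 -> -69/16384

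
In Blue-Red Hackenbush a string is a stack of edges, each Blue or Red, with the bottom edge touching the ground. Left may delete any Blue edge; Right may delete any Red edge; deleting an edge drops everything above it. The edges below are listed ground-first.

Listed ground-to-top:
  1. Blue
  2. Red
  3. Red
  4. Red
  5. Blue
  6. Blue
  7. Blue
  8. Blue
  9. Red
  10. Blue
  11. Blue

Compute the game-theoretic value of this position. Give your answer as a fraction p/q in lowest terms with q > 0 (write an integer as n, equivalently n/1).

247/1024

val_1 [B]  L=[0]  R=[]  ⇒ 1
val_2 [BR]  L=[0]  R=[1]  ⇒ 1/2
val_3 [BRR]  L=[0]  R=[1/2,1]  ⇒ 1/4
val_4 [BRRR]  L=[0]  R=[1/4,1/2,1]  ⇒ 1/8
val_5 [BRRRB]  L=[0,1/8]  R=[1/4,1/2,1]  ⇒ 3/16
val_6 [BRRRBB]  L=[0,1/8,3/16]  R=[1/4,1/2,1]  ⇒ 7/32
val_7 [BRRRBBB]  L=[0,1/8,3/16,7/32]  R=[1/4,1/2,1]  ⇒ 15/64
val_8 [BRRRBBBB]  L=[0,1/8,3/16,7/32,15/64]  R=[1/4,1/2,1]  ⇒ 31/128
val_9 [BRRRBBBBR]  L=[0,1/8,3/16,7/32,15/64]  R=[31/128,1/4,1/2,1]  ⇒ 61/256
val_10 [BRRRBBBBRB]  L=[0,1/8,3/16,7/32,15/64,61/256]  R=[31/128,1/4,1/2,1]  ⇒ 123/512
val_11 [BRRRBBBBRBB]  L=[0,1/8,3/16,7/32,15/64,61/256,123/512]  R=[31/128,1/4,1/2,1]  ⇒ 247/1024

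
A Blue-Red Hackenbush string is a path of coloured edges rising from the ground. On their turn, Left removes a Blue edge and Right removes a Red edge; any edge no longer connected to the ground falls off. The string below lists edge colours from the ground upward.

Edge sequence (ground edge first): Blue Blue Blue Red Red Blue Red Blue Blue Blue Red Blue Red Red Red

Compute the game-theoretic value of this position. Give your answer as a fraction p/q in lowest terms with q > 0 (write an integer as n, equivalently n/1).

Recurse on prefixes of the 15-edge string Blue Blue Blue Red Red Blue Red Blue Blue Blue Red Blue Red Red Red:
1 of 15 · B · max L 0 · min R +∞ → 1
2 of 15 · BB · max L 1 · min R +∞ → 2
3 of 15 · BBB · max L 2 · min R +∞ → 3
4 of 15 · BBBR · max L 2 · min R 3 → 5/2
5 of 15 · BBBRR · max L 2 · min R 5/2 → 9/4
6 of 15 · BBBRRB · max L 9/4 · min R 5/2 → 19/8
7 of 15 · BBBRRBR · max L 9/4 · min R 19/8 → 37/16
8 of 15 · BBBRRBRB · max L 37/16 · min R 19/8 → 75/32
9 of 15 · BBBRRBRBB · max L 75/32 · min R 19/8 → 151/64
10 of 15 · BBBRRBRBBB · max L 151/64 · min R 19/8 → 303/128
11 of 15 · BBBRRBRBBBR · max L 151/64 · min R 303/128 → 605/256
12 of 15 · BBBRRBRBBBRB · max L 605/256 · min R 303/128 → 1211/512
13 of 15 · BBBRRBRBBBRBR · max L 605/256 · min R 1211/512 → 2421/1024
14 of 15 · BBBRRBRBBBRBRR · max L 605/256 · min R 2421/1024 → 4841/2048
15 of 15 · BBBRRBRBBBRBRRR · max L 605/256 · min R 4841/2048 → 9681/4096

9681/4096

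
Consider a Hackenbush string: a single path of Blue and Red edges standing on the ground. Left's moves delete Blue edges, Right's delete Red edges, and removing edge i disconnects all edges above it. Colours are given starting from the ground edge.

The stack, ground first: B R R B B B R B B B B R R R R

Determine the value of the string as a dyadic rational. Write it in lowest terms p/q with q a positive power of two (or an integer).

7649/16384

Recurse on prefixes of the 15-edge string B R R B B B R B B B B R R R R:
B: Left { 0 }, Right {  } -> simplest 1
BR: Left { 0 }, Right { 1 } -> simplest 1/2
BRR: Left { 0 }, Right { 1/2, 1 } -> simplest 1/4
BRRB: Left { 0, 1/4 }, Right { 1/2, 1 } -> simplest 3/8
BRRBB: Left { 0, 1/4, 3/8 }, Right { 1/2, 1 } -> simplest 7/16
BRRBBB: Left { 0, 1/4, 3/8, 7/16 }, Right { 1/2, 1 } -> simplest 15/32
BRRBBBR: Left { 0, 1/4, 3/8, 7/16 }, Right { 15/32, 1/2, 1 } -> simplest 29/64
BRRBBBRB: Left { 0, 1/4, 3/8, 7/16, 29/64 }, Right { 15/32, 1/2, 1 } -> simplest 59/128
BRRBBBRBB: Left { 0, 1/4, 3/8, 7/16, 29/64, 59/128 }, Right { 15/32, 1/2, 1 } -> simplest 119/256
BRRBBBRBBB: Left { 0, 1/4, 3/8, 7/16, 29/64, 59/128, 119/256 }, Right { 15/32, 1/2, 1 } -> simplest 239/512
BRRBBBRBBBB: Left { 0, 1/4, 3/8, 7/16, 29/64, 59/128, 119/256, 239/512 }, Right { 15/32, 1/2, 1 } -> simplest 479/1024
BRRBBBRBBBBR: Left { 0, 1/4, 3/8, 7/16, 29/64, 59/128, 119/256, 239/512 }, Right { 479/1024, 15/32, 1/2, 1 } -> simplest 957/2048
BRRBBBRBBBBRR: Left { 0, 1/4, 3/8, 7/16, 29/64, 59/128, 119/256, 239/512 }, Right { 957/2048, 479/1024, 15/32, 1/2, 1 } -> simplest 1913/4096
BRRBBBRBBBBRRR: Left { 0, 1/4, 3/8, 7/16, 29/64, 59/128, 119/256, 239/512 }, Right { 1913/4096, 957/2048, 479/1024, 15/32, 1/2, 1 } -> simplest 3825/8192
BRRBBBRBBBBRRRR: Left { 0, 1/4, 3/8, 7/16, 29/64, 59/128, 119/256, 239/512 }, Right { 3825/8192, 1913/4096, 957/2048, 479/1024, 15/32, 1/2, 1 } -> simplest 7649/16384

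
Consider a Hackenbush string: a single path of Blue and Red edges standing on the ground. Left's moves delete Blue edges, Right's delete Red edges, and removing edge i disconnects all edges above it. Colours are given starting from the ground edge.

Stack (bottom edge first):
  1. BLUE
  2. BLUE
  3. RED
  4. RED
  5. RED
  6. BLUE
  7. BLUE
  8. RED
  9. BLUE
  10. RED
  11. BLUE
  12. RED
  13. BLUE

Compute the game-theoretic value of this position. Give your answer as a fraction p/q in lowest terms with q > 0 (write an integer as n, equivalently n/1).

2475/2048

step 1: add BLUE to get B; options L={ 0 } R={ — } -> 1
step 2: add BLUE to get BB; options L={ 0; 1 } R={ — } -> 2
step 3: add RED to get BBR; options L={ 0; 1 } R={ 2 } -> 3/2
step 4: add RED to get BBRR; options L={ 0; 1 } R={ 3/2; 2 } -> 5/4
step 5: add RED to get BBRRR; options L={ 0; 1 } R={ 5/4; 3/2; 2 } -> 9/8
step 6: add BLUE to get BBRRRB; options L={ 0; 1; 9/8 } R={ 5/4; 3/2; 2 } -> 19/16
step 7: add BLUE to get BBRRRBB; options L={ 0; 1; 9/8; 19/16 } R={ 5/4; 3/2; 2 } -> 39/32
step 8: add RED to get BBRRRBBR; options L={ 0; 1; 9/8; 19/16 } R={ 39/32; 5/4; 3/2; 2 } -> 77/64
step 9: add BLUE to get BBRRRBBRB; options L={ 0; 1; 9/8; 19/16; 77/64 } R={ 39/32; 5/4; 3/2; 2 } -> 155/128
step 10: add RED to get BBRRRBBRBR; options L={ 0; 1; 9/8; 19/16; 77/64 } R={ 155/128; 39/32; 5/4; 3/2; 2 } -> 309/256
step 11: add BLUE to get BBRRRBBRBRB; options L={ 0; 1; 9/8; 19/16; 77/64; 309/256 } R={ 155/128; 39/32; 5/4; 3/2; 2 } -> 619/512
step 12: add RED to get BBRRRBBRBRBR; options L={ 0; 1; 9/8; 19/16; 77/64; 309/256 } R={ 619/512; 155/128; 39/32; 5/4; 3/2; 2 } -> 1237/1024
step 13: add BLUE to get BBRRRBBRBRBRB; options L={ 0; 1; 9/8; 19/16; 77/64; 309/256; 1237/1024 } R={ 619/512; 155/128; 39/32; 5/4; 3/2; 2 } -> 2475/2048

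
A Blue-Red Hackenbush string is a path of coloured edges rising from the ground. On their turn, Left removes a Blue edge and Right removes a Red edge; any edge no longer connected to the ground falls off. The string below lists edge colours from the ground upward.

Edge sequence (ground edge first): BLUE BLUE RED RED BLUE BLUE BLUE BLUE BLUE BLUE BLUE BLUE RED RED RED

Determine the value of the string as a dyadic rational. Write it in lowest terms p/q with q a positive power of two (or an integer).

12273/8192

Recurse on prefixes of the 15-edge string BLUE BLUE RED RED BLUE BLUE BLUE BLUE BLUE BLUE BLUE BLUE RED RED RED:
B: Left { 0 }, Right { ∅ } gives simplest 1
BB: Left { 0; 1 }, Right { ∅ } gives simplest 2
BBR: Left { 0; 1 }, Right { 2 } gives simplest 3/2
BBRR: Left { 0; 1 }, Right { 3/2; 2 } gives simplest 5/4
BBRRB: Left { 0; 1; 5/4 }, Right { 3/2; 2 } gives simplest 11/8
BBRRBB: Left { 0; 1; 5/4; 11/8 }, Right { 3/2; 2 } gives simplest 23/16
BBRRBBB: Left { 0; 1; 5/4; 11/8; 23/16 }, Right { 3/2; 2 } gives simplest 47/32
BBRRBBBB: Left { 0; 1; 5/4; 11/8; 23/16; 47/32 }, Right { 3/2; 2 } gives simplest 95/64
BBRRBBBBB: Left { 0; 1; 5/4; 11/8; 23/16; 47/32; 95/64 }, Right { 3/2; 2 } gives simplest 191/128
BBRRBBBBBB: Left { 0; 1; 5/4; 11/8; 23/16; 47/32; 95/64; 191/128 }, Right { 3/2; 2 } gives simplest 383/256
BBRRBBBBBBB: Left { 0; 1; 5/4; 11/8; 23/16; 47/32; 95/64; 191/128; 383/256 }, Right { 3/2; 2 } gives simplest 767/512
BBRRBBBBBBBB: Left { 0; 1; 5/4; 11/8; 23/16; 47/32; 95/64; 191/128; 383/256; 767/512 }, Right { 3/2; 2 } gives simplest 1535/1024
BBRRBBBBBBBBR: Left { 0; 1; 5/4; 11/8; 23/16; 47/32; 95/64; 191/128; 383/256; 767/512 }, Right { 1535/1024; 3/2; 2 } gives simplest 3069/2048
BBRRBBBBBBBBRR: Left { 0; 1; 5/4; 11/8; 23/16; 47/32; 95/64; 191/128; 383/256; 767/512 }, Right { 3069/2048; 1535/1024; 3/2; 2 } gives simplest 6137/4096
BBRRBBBBBBBBRRR: Left { 0; 1; 5/4; 11/8; 23/16; 47/32; 95/64; 191/128; 383/256; 767/512 }, Right { 6137/4096; 3069/2048; 1535/1024; 3/2; 2 } gives simplest 12273/8192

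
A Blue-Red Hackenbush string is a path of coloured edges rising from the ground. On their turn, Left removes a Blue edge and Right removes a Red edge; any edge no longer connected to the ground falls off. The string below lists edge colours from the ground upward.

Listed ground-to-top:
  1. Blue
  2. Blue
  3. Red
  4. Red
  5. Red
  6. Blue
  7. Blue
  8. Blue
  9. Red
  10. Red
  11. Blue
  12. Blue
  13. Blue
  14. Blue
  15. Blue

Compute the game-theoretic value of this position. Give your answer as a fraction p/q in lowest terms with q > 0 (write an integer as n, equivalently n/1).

10047/8192

Recurse on prefixes of the 15-edge string Blue Blue Red Red Red Blue Blue Blue Red Red Blue Blue Blue Blue Blue:
edge 1 of 15 (Blue): { 0 | (no moves) } gives 1
edge 2 of 15 (Blue): { 0; 1 | (no moves) } gives 2
edge 3 of 15 (Red): { 0; 1 | 2 } gives 3/2
edge 4 of 15 (Red): { 0; 1 | 3/2; 2 } gives 5/4
edge 5 of 15 (Red): { 0; 1 | 5/4; 3/2; 2 } gives 9/8
edge 6 of 15 (Blue): { 0; 1; 9/8 | 5/4; 3/2; 2 } gives 19/16
edge 7 of 15 (Blue): { 0; 1; 9/8; 19/16 | 5/4; 3/2; 2 } gives 39/32
edge 8 of 15 (Blue): { 0; 1; 9/8; 19/16; 39/32 | 5/4; 3/2; 2 } gives 79/64
edge 9 of 15 (Red): { 0; 1; 9/8; 19/16; 39/32 | 79/64; 5/4; 3/2; 2 } gives 157/128
edge 10 of 15 (Red): { 0; 1; 9/8; 19/16; 39/32 | 157/128; 79/64; 5/4; 3/2; 2 } gives 313/256
edge 11 of 15 (Blue): { 0; 1; 9/8; 19/16; 39/32; 313/256 | 157/128; 79/64; 5/4; 3/2; 2 } gives 627/512
edge 12 of 15 (Blue): { 0; 1; 9/8; 19/16; 39/32; 313/256; 627/512 | 157/128; 79/64; 5/4; 3/2; 2 } gives 1255/1024
edge 13 of 15 (Blue): { 0; 1; 9/8; 19/16; 39/32; 313/256; 627/512; 1255/1024 | 157/128; 79/64; 5/4; 3/2; 2 } gives 2511/2048
edge 14 of 15 (Blue): { 0; 1; 9/8; 19/16; 39/32; 313/256; 627/512; 1255/1024; 2511/2048 | 157/128; 79/64; 5/4; 3/2; 2 } gives 5023/4096
edge 15 of 15 (Blue): { 0; 1; 9/8; 19/16; 39/32; 313/256; 627/512; 1255/1024; 2511/2048; 5023/4096 | 157/128; 79/64; 5/4; 3/2; 2 } gives 10047/8192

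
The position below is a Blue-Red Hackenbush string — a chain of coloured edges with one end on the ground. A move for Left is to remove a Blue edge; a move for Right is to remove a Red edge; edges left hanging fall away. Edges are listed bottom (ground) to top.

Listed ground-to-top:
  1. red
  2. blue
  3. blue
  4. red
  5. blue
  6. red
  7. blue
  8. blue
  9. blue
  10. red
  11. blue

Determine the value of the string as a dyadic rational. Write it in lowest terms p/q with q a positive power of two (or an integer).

Prefix values for red blue blue red blue red blue blue blue red blue via {L|R} + simplicity:
value(r) = { none | 0 } gives -1
value(rb) = { -1 | 0 } gives -1/2
value(rbb) = { -1, -1/2 | 0 } gives -1/4
value(rbbr) = { -1, -1/2 | -1/4, 0 } gives -3/8
value(rbbrb) = { -1, -1/2, -3/8 | -1/4, 0 } gives -5/16
value(rbbrbr) = { -1, -1/2, -3/8 | -5/16, -1/4, 0 } gives -11/32
value(rbbrbrb) = { -1, -1/2, -3/8, -11/32 | -5/16, -1/4, 0 } gives -21/64
value(rbbrbrbb) = { -1, -1/2, -3/8, -11/32, -21/64 | -5/16, -1/4, 0 } gives -41/128
value(rbbrbrbbb) = { -1, -1/2, -3/8, -11/32, -21/64, -41/128 | -5/16, -1/4, 0 } gives -81/256
value(rbbrbrbbbr) = { -1, -1/2, -3/8, -11/32, -21/64, -41/128 | -81/256, -5/16, -1/4, 0 } gives -163/512
value(rbbrbrbbbrb) = { -1, -1/2, -3/8, -11/32, -21/64, -41/128, -163/512 | -81/256, -5/16, -1/4, 0 } gives -325/1024

-325/1024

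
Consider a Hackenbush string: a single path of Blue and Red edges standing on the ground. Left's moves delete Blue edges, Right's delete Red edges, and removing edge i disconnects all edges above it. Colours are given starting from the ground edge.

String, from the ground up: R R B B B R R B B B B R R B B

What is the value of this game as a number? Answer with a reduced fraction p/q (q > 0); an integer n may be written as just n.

1 of 15 · R · max L −∞ · min R 0 = -1
2 of 15 · RR · max L −∞ · min R -1 = -2
3 of 15 · RRB · max L -2 · min R -1 = -3/2
4 of 15 · RRBB · max L -3/2 · min R -1 = -5/4
5 of 15 · RRBBB · max L -5/4 · min R -1 = -9/8
6 of 15 · RRBBBR · max L -5/4 · min R -9/8 = -19/16
7 of 15 · RRBBBRR · max L -5/4 · min R -19/16 = -39/32
8 of 15 · RRBBBRRB · max L -39/32 · min R -19/16 = -77/64
9 of 15 · RRBBBRRBB · max L -77/64 · min R -19/16 = -153/128
10 of 15 · RRBBBRRBBB · max L -153/128 · min R -19/16 = -305/256
11 of 15 · RRBBBRRBBBB · max L -305/256 · min R -19/16 = -609/512
12 of 15 · RRBBBRRBBBBR · max L -305/256 · min R -609/512 = -1219/1024
13 of 15 · RRBBBRRBBBBRR · max L -305/256 · min R -1219/1024 = -2439/2048
14 of 15 · RRBBBRRBBBBRRB · max L -2439/2048 · min R -1219/1024 = -4877/4096
15 of 15 · RRBBBRRBBBBRRBB · max L -4877/4096 · min R -1219/1024 = -9753/8192

-9753/8192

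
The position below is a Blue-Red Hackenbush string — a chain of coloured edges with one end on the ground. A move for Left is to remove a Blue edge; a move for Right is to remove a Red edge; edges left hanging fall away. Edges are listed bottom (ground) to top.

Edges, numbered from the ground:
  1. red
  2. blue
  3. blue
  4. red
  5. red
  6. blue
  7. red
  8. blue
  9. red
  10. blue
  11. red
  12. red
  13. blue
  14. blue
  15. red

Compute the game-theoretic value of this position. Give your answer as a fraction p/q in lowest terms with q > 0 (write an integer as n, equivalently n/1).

-6835/16384

Recurse on prefixes of the 15-edge string red blue blue red red blue red blue red blue red red blue blue red:
1 of 15 · r · max L −∞ · min R 0 -> -1
2 of 15 · rb · max L -1 · min R 0 -> -1/2
3 of 15 · rbb · max L -1/2 · min R 0 -> -1/4
4 of 15 · rbbr · max L -1/2 · min R -1/4 -> -3/8
5 of 15 · rbbrr · max L -1/2 · min R -3/8 -> -7/16
6 of 15 · rbbrrb · max L -7/16 · min R -3/8 -> -13/32
7 of 15 · rbbrrbr · max L -7/16 · min R -13/32 -> -27/64
8 of 15 · rbbrrbrb · max L -27/64 · min R -13/32 -> -53/128
9 of 15 · rbbrrbrbr · max L -27/64 · min R -53/128 -> -107/256
10 of 15 · rbbrrbrbrb · max L -107/256 · min R -53/128 -> -213/512
11 of 15 · rbbrrbrbrbr · max L -107/256 · min R -213/512 -> -427/1024
12 of 15 · rbbrrbrbrbrr · max L -107/256 · min R -427/1024 -> -855/2048
13 of 15 · rbbrrbrbrbrrb · max L -855/2048 · min R -427/1024 -> -1709/4096
14 of 15 · rbbrrbrbrbrrbb · max L -1709/4096 · min R -427/1024 -> -3417/8192
15 of 15 · rbbrrbrbrbrrbbr · max L -1709/4096 · min R -3417/8192 -> -6835/16384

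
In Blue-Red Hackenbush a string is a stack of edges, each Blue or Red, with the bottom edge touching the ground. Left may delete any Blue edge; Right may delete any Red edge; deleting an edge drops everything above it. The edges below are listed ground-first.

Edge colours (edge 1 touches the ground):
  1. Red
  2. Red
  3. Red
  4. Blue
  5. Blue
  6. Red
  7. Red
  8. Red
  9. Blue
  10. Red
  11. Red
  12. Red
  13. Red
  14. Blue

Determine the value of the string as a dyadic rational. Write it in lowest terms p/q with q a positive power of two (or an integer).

Recurse on prefixes of the 14-edge string Red Red Red Blue Blue Red Red Red Blue Red Red Red Red Blue:
v_1 [R]  L=[(no moves)]  R=[0]  = -1
v_2 [RR]  L=[(no moves)]  R=[-1, 0]  = -2
v_3 [RRR]  L=[(no moves)]  R=[-2, -1, 0]  = -3
v_4 [RRRB]  L=[-3]  R=[-2, -1, 0]  = -5/2
v_5 [RRRBB]  L=[-3, -5/2]  R=[-2, -1, 0]  = -9/4
v_6 [RRRBBR]  L=[-3, -5/2]  R=[-9/4, -2, -1, 0]  = -19/8
v_7 [RRRBBRR]  L=[-3, -5/2]  R=[-19/8, -9/4, -2, -1, 0]  = -39/16
v_8 [RRRBBRRR]  L=[-3, -5/2]  R=[-39/16, -19/8, -9/4, -2, -1, 0]  = -79/32
v_9 [RRRBBRRRB]  L=[-3, -5/2, -79/32]  R=[-39/16, -19/8, -9/4, -2, -1, 0]  = -157/64
v_10 [RRRBBRRRBR]  L=[-3, -5/2, -79/32]  R=[-157/64, -39/16, -19/8, -9/4, -2, -1, 0]  = -315/128
v_11 [RRRBBRRRBRR]  L=[-3, -5/2, -79/32]  R=[-315/128, -157/64, -39/16, -19/8, -9/4, -2, -1, 0]  = -631/256
v_12 [RRRBBRRRBRRR]  L=[-3, -5/2, -79/32]  R=[-631/256, -315/128, -157/64, -39/16, -19/8, -9/4, -2, -1, 0]  = -1263/512
v_13 [RRRBBRRRBRRRR]  L=[-3, -5/2, -79/32]  R=[-1263/512, -631/256, -315/128, -157/64, -39/16, -19/8, -9/4, -2, -1, 0]  = -2527/1024
v_14 [RRRBBRRRBRRRRB]  L=[-3, -5/2, -79/32, -2527/1024]  R=[-1263/512, -631/256, -315/128, -157/64, -39/16, -19/8, -9/4, -2, -1, 0]  = -5053/2048

-5053/2048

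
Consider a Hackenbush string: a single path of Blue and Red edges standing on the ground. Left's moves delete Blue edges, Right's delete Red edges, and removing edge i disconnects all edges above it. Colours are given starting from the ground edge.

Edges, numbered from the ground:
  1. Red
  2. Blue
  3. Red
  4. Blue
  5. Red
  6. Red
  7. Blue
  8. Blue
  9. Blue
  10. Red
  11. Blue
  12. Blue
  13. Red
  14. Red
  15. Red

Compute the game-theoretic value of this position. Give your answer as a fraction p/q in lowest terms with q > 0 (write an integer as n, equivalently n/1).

-11343/16384

G_1 [R]  L=[·]  R=[0]  — -1
G_2 [RB]  L=[-1]  R=[0]  — -1/2
G_3 [RBR]  L=[-1]  R=[-1/2 0]  — -3/4
G_4 [RBRB]  L=[-1 -3/4]  R=[-1/2 0]  — -5/8
G_5 [RBRBR]  L=[-1 -3/4]  R=[-5/8 -1/2 0]  — -11/16
G_6 [RBRBRR]  L=[-1 -3/4]  R=[-11/16 -5/8 -1/2 0]  — -23/32
G_7 [RBRBRRB]  L=[-1 -3/4 -23/32]  R=[-11/16 -5/8 -1/2 0]  — -45/64
G_8 [RBRBRRBB]  L=[-1 -3/4 -23/32 -45/64]  R=[-11/16 -5/8 -1/2 0]  — -89/128
G_9 [RBRBRRBBB]  L=[-1 -3/4 -23/32 -45/64 -89/128]  R=[-11/16 -5/8 -1/2 0]  — -177/256
G_10 [RBRBRRBBBR]  L=[-1 -3/4 -23/32 -45/64 -89/128]  R=[-177/256 -11/16 -5/8 -1/2 0]  — -355/512
G_11 [RBRBRRBBBRB]  L=[-1 -3/4 -23/32 -45/64 -89/128 -355/512]  R=[-177/256 -11/16 -5/8 -1/2 0]  — -709/1024
G_12 [RBRBRRBBBRBB]  L=[-1 -3/4 -23/32 -45/64 -89/128 -355/512 -709/1024]  R=[-177/256 -11/16 -5/8 -1/2 0]  — -1417/2048
G_13 [RBRBRRBBBRBBR]  L=[-1 -3/4 -23/32 -45/64 -89/128 -355/512 -709/1024]  R=[-1417/2048 -177/256 -11/16 -5/8 -1/2 0]  — -2835/4096
G_14 [RBRBRRBBBRBBRR]  L=[-1 -3/4 -23/32 -45/64 -89/128 -355/512 -709/1024]  R=[-2835/4096 -1417/2048 -177/256 -11/16 -5/8 -1/2 0]  — -5671/8192
G_15 [RBRBRRBBBRBBRRR]  L=[-1 -3/4 -23/32 -45/64 -89/128 -355/512 -709/1024]  R=[-5671/8192 -2835/4096 -1417/2048 -177/256 -11/16 -5/8 -1/2 0]  — -11343/16384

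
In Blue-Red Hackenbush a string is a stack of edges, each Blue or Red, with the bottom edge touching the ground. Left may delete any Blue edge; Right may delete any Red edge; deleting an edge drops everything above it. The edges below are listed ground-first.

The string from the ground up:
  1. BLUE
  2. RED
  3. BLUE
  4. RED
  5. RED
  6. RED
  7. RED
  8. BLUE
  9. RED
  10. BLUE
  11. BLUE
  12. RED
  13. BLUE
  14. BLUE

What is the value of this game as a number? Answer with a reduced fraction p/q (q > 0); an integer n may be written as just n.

4279/8192

G_1 [B]  L=[0]  R=[none]  → 1
G_2 [BR]  L=[0]  R=[1]  → 1/2
G_3 [BRB]  L=[0 1/2]  R=[1]  → 3/4
G_4 [BRBR]  L=[0 1/2]  R=[3/4 1]  → 5/8
G_5 [BRBRR]  L=[0 1/2]  R=[5/8 3/4 1]  → 9/16
G_6 [BRBRRR]  L=[0 1/2]  R=[9/16 5/8 3/4 1]  → 17/32
G_7 [BRBRRRR]  L=[0 1/2]  R=[17/32 9/16 5/8 3/4 1]  → 33/64
G_8 [BRBRRRRB]  L=[0 1/2 33/64]  R=[17/32 9/16 5/8 3/4 1]  → 67/128
G_9 [BRBRRRRBR]  L=[0 1/2 33/64]  R=[67/128 17/32 9/16 5/8 3/4 1]  → 133/256
G_10 [BRBRRRRBRB]  L=[0 1/2 33/64 133/256]  R=[67/128 17/32 9/16 5/8 3/4 1]  → 267/512
G_11 [BRBRRRRBRBB]  L=[0 1/2 33/64 133/256 267/512]  R=[67/128 17/32 9/16 5/8 3/4 1]  → 535/1024
G_12 [BRBRRRRBRBBR]  L=[0 1/2 33/64 133/256 267/512]  R=[535/1024 67/128 17/32 9/16 5/8 3/4 1]  → 1069/2048
G_13 [BRBRRRRBRBBRB]  L=[0 1/2 33/64 133/256 267/512 1069/2048]  R=[535/1024 67/128 17/32 9/16 5/8 3/4 1]  → 2139/4096
G_14 [BRBRRRRBRBBRBB]  L=[0 1/2 33/64 133/256 267/512 1069/2048 2139/4096]  R=[535/1024 67/128 17/32 9/16 5/8 3/4 1]  → 4279/8192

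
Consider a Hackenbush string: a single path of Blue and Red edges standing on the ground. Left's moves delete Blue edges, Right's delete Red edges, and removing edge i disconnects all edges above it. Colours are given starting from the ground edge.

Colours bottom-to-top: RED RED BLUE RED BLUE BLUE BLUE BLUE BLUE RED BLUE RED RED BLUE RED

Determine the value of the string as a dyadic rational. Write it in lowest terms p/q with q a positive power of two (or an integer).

-12379/8192

R: Left {  }, Right { 0 } — simplest -1
RR: Left {  }, Right { -1 0 } — simplest -2
RRB: Left { -2 }, Right { -1 0 } — simplest -3/2
RRBR: Left { -2 }, Right { -3/2 -1 0 } — simplest -7/4
RRBRB: Left { -2 -7/4 }, Right { -3/2 -1 0 } — simplest -13/8
RRBRBB: Left { -2 -7/4 -13/8 }, Right { -3/2 -1 0 } — simplest -25/16
RRBRBBB: Left { -2 -7/4 -13/8 -25/16 }, Right { -3/2 -1 0 } — simplest -49/32
RRBRBBBB: Left { -2 -7/4 -13/8 -25/16 -49/32 }, Right { -3/2 -1 0 } — simplest -97/64
RRBRBBBBB: Left { -2 -7/4 -13/8 -25/16 -49/32 -97/64 }, Right { -3/2 -1 0 } — simplest -193/128
RRBRBBBBBR: Left { -2 -7/4 -13/8 -25/16 -49/32 -97/64 }, Right { -193/128 -3/2 -1 0 } — simplest -387/256
RRBRBBBBBRB: Left { -2 -7/4 -13/8 -25/16 -49/32 -97/64 -387/256 }, Right { -193/128 -3/2 -1 0 } — simplest -773/512
RRBRBBBBBRBR: Left { -2 -7/4 -13/8 -25/16 -49/32 -97/64 -387/256 }, Right { -773/512 -193/128 -3/2 -1 0 } — simplest -1547/1024
RRBRBBBBBRBRR: Left { -2 -7/4 -13/8 -25/16 -49/32 -97/64 -387/256 }, Right { -1547/1024 -773/512 -193/128 -3/2 -1 0 } — simplest -3095/2048
RRBRBBBBBRBRRB: Left { -2 -7/4 -13/8 -25/16 -49/32 -97/64 -387/256 -3095/2048 }, Right { -1547/1024 -773/512 -193/128 -3/2 -1 0 } — simplest -6189/4096
RRBRBBBBBRBRRBR: Left { -2 -7/4 -13/8 -25/16 -49/32 -97/64 -387/256 -3095/2048 }, Right { -6189/4096 -1547/1024 -773/512 -193/128 -3/2 -1 0 } — simplest -12379/8192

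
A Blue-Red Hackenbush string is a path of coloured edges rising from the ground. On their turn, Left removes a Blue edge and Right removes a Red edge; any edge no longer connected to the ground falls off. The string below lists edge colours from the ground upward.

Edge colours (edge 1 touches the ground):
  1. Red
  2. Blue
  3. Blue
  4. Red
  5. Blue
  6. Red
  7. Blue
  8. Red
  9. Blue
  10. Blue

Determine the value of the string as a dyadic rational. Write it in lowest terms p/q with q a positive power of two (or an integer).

-169/512

1 of 10 · R · max L −∞ · min R 0 -> -1
2 of 10 · RB · max L -1 · min R 0 -> -1/2
3 of 10 · RBB · max L -1/2 · min R 0 -> -1/4
4 of 10 · RBBR · max L -1/2 · min R -1/4 -> -3/8
5 of 10 · RBBRB · max L -3/8 · min R -1/4 -> -5/16
6 of 10 · RBBRBR · max L -3/8 · min R -5/16 -> -11/32
7 of 10 · RBBRBRB · max L -11/32 · min R -5/16 -> -21/64
8 of 10 · RBBRBRBR · max L -11/32 · min R -21/64 -> -43/128
9 of 10 · RBBRBRBRB · max L -43/128 · min R -21/64 -> -85/256
10 of 10 · RBBRBRBRBB · max L -85/256 · min R -21/64 -> -169/512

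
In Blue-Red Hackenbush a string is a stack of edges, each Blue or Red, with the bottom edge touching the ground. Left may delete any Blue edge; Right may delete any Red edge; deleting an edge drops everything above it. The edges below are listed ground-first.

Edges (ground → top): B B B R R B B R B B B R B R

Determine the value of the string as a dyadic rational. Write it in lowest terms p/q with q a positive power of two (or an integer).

4981/2048

val_1 [B]  L=[0]  R=[]  ⇒ 1
val_2 [BB]  L=[0,1]  R=[]  ⇒ 2
val_3 [BBB]  L=[0,1,2]  R=[]  ⇒ 3
val_4 [BBBR]  L=[0,1,2]  R=[3]  ⇒ 5/2
val_5 [BBBRR]  L=[0,1,2]  R=[5/2,3]  ⇒ 9/4
val_6 [BBBRRB]  L=[0,1,2,9/4]  R=[5/2,3]  ⇒ 19/8
val_7 [BBBRRBB]  L=[0,1,2,9/4,19/8]  R=[5/2,3]  ⇒ 39/16
val_8 [BBBRRBBR]  L=[0,1,2,9/4,19/8]  R=[39/16,5/2,3]  ⇒ 77/32
val_9 [BBBRRBBRB]  L=[0,1,2,9/4,19/8,77/32]  R=[39/16,5/2,3]  ⇒ 155/64
val_10 [BBBRRBBRBB]  L=[0,1,2,9/4,19/8,77/32,155/64]  R=[39/16,5/2,3]  ⇒ 311/128
val_11 [BBBRRBBRBBB]  L=[0,1,2,9/4,19/8,77/32,155/64,311/128]  R=[39/16,5/2,3]  ⇒ 623/256
val_12 [BBBRRBBRBBBR]  L=[0,1,2,9/4,19/8,77/32,155/64,311/128]  R=[623/256,39/16,5/2,3]  ⇒ 1245/512
val_13 [BBBRRBBRBBBRB]  L=[0,1,2,9/4,19/8,77/32,155/64,311/128,1245/512]  R=[623/256,39/16,5/2,3]  ⇒ 2491/1024
val_14 [BBBRRBBRBBBRBR]  L=[0,1,2,9/4,19/8,77/32,155/64,311/128,1245/512]  R=[2491/1024,623/256,39/16,5/2,3]  ⇒ 4981/2048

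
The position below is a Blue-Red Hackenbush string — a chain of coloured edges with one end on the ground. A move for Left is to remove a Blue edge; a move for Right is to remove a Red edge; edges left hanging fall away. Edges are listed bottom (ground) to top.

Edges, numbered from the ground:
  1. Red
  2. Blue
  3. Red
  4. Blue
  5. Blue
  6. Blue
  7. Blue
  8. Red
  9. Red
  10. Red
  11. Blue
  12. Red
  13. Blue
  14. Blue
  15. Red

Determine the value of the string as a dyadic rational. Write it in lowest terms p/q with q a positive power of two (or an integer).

Build G(s[:k]) for k = 1..15, string s = Red Blue Red Blue Blue Blue Blue Red Red Red Blue Red Blue Blue Red.
edge 1 of 15 (Red): { — | 0 } ⇒ -1
edge 2 of 15 (Blue): { -1 | 0 } ⇒ -1/2
edge 3 of 15 (Red): { -1 | -1/2 0 } ⇒ -3/4
edge 4 of 15 (Blue): { -1 -3/4 | -1/2 0 } ⇒ -5/8
edge 5 of 15 (Blue): { -1 -3/4 -5/8 | -1/2 0 } ⇒ -9/16
edge 6 of 15 (Blue): { -1 -3/4 -5/8 -9/16 | -1/2 0 } ⇒ -17/32
edge 7 of 15 (Blue): { -1 -3/4 -5/8 -9/16 -17/32 | -1/2 0 } ⇒ -33/64
edge 8 of 15 (Red): { -1 -3/4 -5/8 -9/16 -17/32 | -33/64 -1/2 0 } ⇒ -67/128
edge 9 of 15 (Red): { -1 -3/4 -5/8 -9/16 -17/32 | -67/128 -33/64 -1/2 0 } ⇒ -135/256
edge 10 of 15 (Red): { -1 -3/4 -5/8 -9/16 -17/32 | -135/256 -67/128 -33/64 -1/2 0 } ⇒ -271/512
edge 11 of 15 (Blue): { -1 -3/4 -5/8 -9/16 -17/32 -271/512 | -135/256 -67/128 -33/64 -1/2 0 } ⇒ -541/1024
edge 12 of 15 (Red): { -1 -3/4 -5/8 -9/16 -17/32 -271/512 | -541/1024 -135/256 -67/128 -33/64 -1/2 0 } ⇒ -1083/2048
edge 13 of 15 (Blue): { -1 -3/4 -5/8 -9/16 -17/32 -271/512 -1083/2048 | -541/1024 -135/256 -67/128 -33/64 -1/2 0 } ⇒ -2165/4096
edge 14 of 15 (Blue): { -1 -3/4 -5/8 -9/16 -17/32 -271/512 -1083/2048 -2165/4096 | -541/1024 -135/256 -67/128 -33/64 -1/2 0 } ⇒ -4329/8192
edge 15 of 15 (Red): { -1 -3/4 -5/8 -9/16 -17/32 -271/512 -1083/2048 -2165/4096 | -4329/8192 -541/1024 -135/256 -67/128 -33/64 -1/2 0 } ⇒ -8659/16384

-8659/16384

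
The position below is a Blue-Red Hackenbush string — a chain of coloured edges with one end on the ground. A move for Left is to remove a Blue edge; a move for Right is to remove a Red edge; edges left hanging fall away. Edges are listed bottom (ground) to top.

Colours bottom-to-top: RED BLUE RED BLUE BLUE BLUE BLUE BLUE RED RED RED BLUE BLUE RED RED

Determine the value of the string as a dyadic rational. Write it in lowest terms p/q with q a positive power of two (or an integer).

-8423/16384

R: Left { · }, Right { 0 } => simplest -1
RB: Left { -1 }, Right { 0 } => simplest -1/2
RBR: Left { -1 }, Right { -1/2; 0 } => simplest -3/4
RBRB: Left { -1; -3/4 }, Right { -1/2; 0 } => simplest -5/8
RBRBB: Left { -1; -3/4; -5/8 }, Right { -1/2; 0 } => simplest -9/16
RBRBBB: Left { -1; -3/4; -5/8; -9/16 }, Right { -1/2; 0 } => simplest -17/32
RBRBBBB: Left { -1; -3/4; -5/8; -9/16; -17/32 }, Right { -1/2; 0 } => simplest -33/64
RBRBBBBB: Left { -1; -3/4; -5/8; -9/16; -17/32; -33/64 }, Right { -1/2; 0 } => simplest -65/128
RBRBBBBBR: Left { -1; -3/4; -5/8; -9/16; -17/32; -33/64 }, Right { -65/128; -1/2; 0 } => simplest -131/256
RBRBBBBBRR: Left { -1; -3/4; -5/8; -9/16; -17/32; -33/64 }, Right { -131/256; -65/128; -1/2; 0 } => simplest -263/512
RBRBBBBBRRR: Left { -1; -3/4; -5/8; -9/16; -17/32; -33/64 }, Right { -263/512; -131/256; -65/128; -1/2; 0 } => simplest -527/1024
RBRBBBBBRRRB: Left { -1; -3/4; -5/8; -9/16; -17/32; -33/64; -527/1024 }, Right { -263/512; -131/256; -65/128; -1/2; 0 } => simplest -1053/2048
RBRBBBBBRRRBB: Left { -1; -3/4; -5/8; -9/16; -17/32; -33/64; -527/1024; -1053/2048 }, Right { -263/512; -131/256; -65/128; -1/2; 0 } => simplest -2105/4096
RBRBBBBBRRRBBR: Left { -1; -3/4; -5/8; -9/16; -17/32; -33/64; -527/1024; -1053/2048 }, Right { -2105/4096; -263/512; -131/256; -65/128; -1/2; 0 } => simplest -4211/8192
RBRBBBBBRRRBBRR: Left { -1; -3/4; -5/8; -9/16; -17/32; -33/64; -527/1024; -1053/2048 }, Right { -4211/8192; -2105/4096; -263/512; -131/256; -65/128; -1/2; 0 } => simplest -8423/16384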